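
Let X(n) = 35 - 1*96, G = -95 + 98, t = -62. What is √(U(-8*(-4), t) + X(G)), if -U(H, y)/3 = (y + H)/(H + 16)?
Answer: I*√946/4 ≈ 7.6893*I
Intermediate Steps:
U(H, y) = -3*(H + y)/(16 + H) (U(H, y) = -3*(y + H)/(H + 16) = -3*(H + y)/(16 + H))
G = 3
X(n) = -61 (X(n) = 35 - 96 = -61)
√(U(-8*(-4), t) + X(G)) = √(3*(-(-8)*(-4) - 1*(-62))/(16 - 8*(-4)) - 61) = √(3*(-(-4*2)*(-4) + 62)/(16 - 4*2*(-4)) - 61) = √(3*(-(-8)*(-4) + 62)/(16 - 8*(-4)) - 61) = √(3*(-1*32 + 62)/(16 + 32) - 61) = √(3*(-32 + 62)/48 - 61) = √(3*(1/48)*30 - 61) = √(15/8 - 61) = √(-473/8) = I*√946/4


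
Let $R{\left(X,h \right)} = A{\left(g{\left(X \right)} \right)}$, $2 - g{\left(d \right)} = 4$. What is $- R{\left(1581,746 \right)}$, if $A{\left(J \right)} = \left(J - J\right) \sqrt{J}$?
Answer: $0$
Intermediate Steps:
$g{\left(d \right)} = -2$ ($g{\left(d \right)} = 2 - 4 = -2$)
$A{\left(J \right)} = 0$ ($A{\left(J \right)} = 0 \sqrt{J} = 0$)
$R{\left(X,h \right)} = 0$
$- R{\left(1581,746 \right)} = \left(-1\right) 0 = 0$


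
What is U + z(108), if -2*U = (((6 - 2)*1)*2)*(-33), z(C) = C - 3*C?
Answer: -84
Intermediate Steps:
z(C) = -2*C
U = 132 (U = -((6 - 2)*1)*2*(-33)/2 = -(4*1)*2*(-33)/2 = -4*2*(-33)/2 = -4*(-33) = -½*(-264) = 132)
U + z(108) = 132 - 2*108 = 132 - 216 = -84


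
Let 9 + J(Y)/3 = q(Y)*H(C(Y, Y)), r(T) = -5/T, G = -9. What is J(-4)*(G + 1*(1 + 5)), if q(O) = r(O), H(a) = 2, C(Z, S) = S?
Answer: 117/2 ≈ 58.500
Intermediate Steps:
q(O) = -5/O
J(Y) = -27 - 30/Y (J(Y) = -27 + 3*(-5/Y*2) = -27 + 3*(-10/Y) = -27 - 30/Y)
J(-4)*(G + 1*(1 + 5)) = (-27 - 30/(-4))*(-9 + 1*(1 + 5)) = (-27 - 30*(-¼))*(-9 + 1*6) = (-27 + 15/2)*(-9 + 6) = -39/2*(-3) = 117/2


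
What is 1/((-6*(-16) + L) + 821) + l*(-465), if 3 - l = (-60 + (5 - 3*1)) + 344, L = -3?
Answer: 120277831/914 ≈ 1.3160e+5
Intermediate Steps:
l = -283 (l = 3 - ((-60 + (5 - 3*1)) + 344) = 3 - ((-60 + (5 - 3)) + 344) = 3 - ((-60 + 2) + 344) = 3 - (-58 + 344) = 3 - 1*286 = 3 - 286 = -283)
1/((-6*(-16) + L) + 821) + l*(-465) = 1/((-6*(-16) - 3) + 821) - 283*(-465) = 1/((96 - 3) + 821) + 131595 = 1/(93 + 821) + 131595 = 1/914 + 131595 = 120277831/914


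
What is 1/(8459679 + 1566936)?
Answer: 1/10026615 ≈ 9.9735e-8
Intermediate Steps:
1/(8459679 + 1566936) = 1/10026615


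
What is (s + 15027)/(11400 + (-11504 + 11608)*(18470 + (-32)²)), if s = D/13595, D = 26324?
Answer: 204318389/27717159720 ≈ 0.0073715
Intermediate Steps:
s = 26324/13595 ≈ 1.9363
(s + 15027)/(11400 + (-11504 + 11608)*(18470 + (-32)²)) = (26324/13595 + 15027)/(11400 + (-11504 + 11608)*(18470 + (-32)²)) = 204318389/(13595*(11400 + 104*(18470 + 1024))) = 204318389/(13595*(11400 + 104*19494)) = 204318389/(13595*(11400 + 2027376)) = (204318389/13595)/2038776 = (204318389/13595)*(1/2038776) = 204318389/27717159720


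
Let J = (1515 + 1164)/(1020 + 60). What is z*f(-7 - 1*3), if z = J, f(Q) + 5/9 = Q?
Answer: -16967/648 ≈ -26.184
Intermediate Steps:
f(Q) = -5/9 + Q
J = 893/360 (J = 2679/1080 = 2679*(1/1080) = 893/360 ≈ 2.4806)
z = 893/360 ≈ 2.4806
z*f(-7 - 1*3) = 893*(-5/9 + (-7 - 1*3))/360 = 893*(-5/9 + (-7 - 3))/360 = 893*(-5/9 - 10)/360 = (893/360)*(-95/9) = -16967/648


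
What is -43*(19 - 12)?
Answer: -301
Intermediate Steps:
-43*(19 - 12) = -43*7 = -301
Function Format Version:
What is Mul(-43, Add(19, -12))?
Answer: -301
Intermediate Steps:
Mul(-43, Add(19, -12)) = Mul(-43, 7) = -301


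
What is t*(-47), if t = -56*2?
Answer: 5264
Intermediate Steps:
t = -112
t*(-47) = -112*(-47) = 5264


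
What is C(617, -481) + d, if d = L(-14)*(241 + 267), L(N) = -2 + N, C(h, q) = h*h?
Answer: 372561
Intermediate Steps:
C(h, q) = h²
d = -8128 (d = (-2 - 14)*(241 + 267) = -16*508 = -8128)
C(617, -481) + d = 617² - 8128 = 380689 - 8128 = 372561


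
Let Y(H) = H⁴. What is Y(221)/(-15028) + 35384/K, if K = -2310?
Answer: -733418383/4620 ≈ -1.5875e+5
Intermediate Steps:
Y(221)/(-15028) + 35384/K = 221⁴/(-15028) + 35384/(-2310) = 2385443281*(-1/15028) + 35384*(-1/2310) = -634933/4 - 17692/1155 = -733418383/4620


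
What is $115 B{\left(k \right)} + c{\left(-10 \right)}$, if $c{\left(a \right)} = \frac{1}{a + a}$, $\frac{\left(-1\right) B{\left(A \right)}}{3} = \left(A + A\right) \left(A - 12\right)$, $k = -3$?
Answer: $- \frac{621001}{20} \approx -31050.0$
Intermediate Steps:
$B{\left(A \right)} = - 6 A \left(-12 + A\right)$ ($B{\left(A \right)} = - 3 \left(A + A\right) \left(A - 12\right) = - 3 \cdot 2 A \left(-12 + A\right) = - 6 A \left(-12 + A\right)$)
$c{\left(a \right)} = \frac{1}{2 a}$
$115 B{\left(k \right)} + c{\left(-10 \right)} = 115 \cdot 6 \left(-3\right) \left(12 - -3\right) + \frac{1}{2 \left(-10\right)} = 115 \cdot 6 \left(-3\right) \left(12 + 3\right) + \frac{1}{2} \left(- \frac{1}{10}\right) = 115 \cdot 6 \left(-3\right) 15 - \frac{1}{20} = 115 \left(-270\right) - \frac{1}{20} = -31050 - \frac{1}{20} = - \frac{621001}{20}$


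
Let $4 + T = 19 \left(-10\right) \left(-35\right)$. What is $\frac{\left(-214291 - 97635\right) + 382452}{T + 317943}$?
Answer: $\frac{70526}{324589} \approx 0.21728$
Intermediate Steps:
$T = 6646$ ($T = -4 + 19 \left(-10\right) \left(-35\right) = -4 - -6650 = -4 + 6650 = 6646$)
$\frac{\left(-214291 - 97635\right) + 382452}{T + 317943} = \frac{\left(-214291 - 97635\right) + 382452}{6646 + 317943} = \frac{\left(-214291 - 97635\right) + 382452}{324589} = \left(-311926 + 382452\right) \frac{1}{324589} = 70526 \cdot \frac{1}{324589} = \frac{70526}{324589}$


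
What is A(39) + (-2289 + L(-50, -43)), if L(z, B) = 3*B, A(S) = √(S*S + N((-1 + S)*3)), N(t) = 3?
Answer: -2418 + 2*√381 ≈ -2379.0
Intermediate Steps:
A(S) = √(3 + S²) (A(S) = √(S*S + 3) = √(S² + 3) = √(3 + S²))
A(39) + (-2289 + L(-50, -43)) = √(3 + 39²) + (-2289 + 3*(-43)) = √(3 + 1521) + (-2289 - 129) = √1524 - 2418 = 2*√381 - 2418 = -2418 + 2*√381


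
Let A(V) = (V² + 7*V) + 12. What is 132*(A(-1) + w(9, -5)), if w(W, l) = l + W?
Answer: 1320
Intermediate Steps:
w(W, l) = W + l
A(V) = 12 + V² + 7*V
132*(A(-1) + w(9, -5)) = 132*((12 + (-1)² + 7*(-1)) + (9 - 5)) = 132*((12 + 1 - 7) + 4) = 132*(6 + 4) = 132*10 = 1320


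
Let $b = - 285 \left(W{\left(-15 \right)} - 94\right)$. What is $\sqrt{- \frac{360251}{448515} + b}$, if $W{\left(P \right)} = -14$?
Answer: $\frac{\sqrt{687968758760915}}{149505} \approx 175.44$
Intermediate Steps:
$b = 30780$ ($b = - 285 \left(-14 - 94\right) = \left(-285\right) \left(-108\right) = 30780$)
$\sqrt{- \frac{360251}{448515} + b} = \sqrt{- \frac{360251}{448515} + 30780} = \sqrt{\frac{13804931449}{448515}} = \frac{\sqrt{687968758760915}}{149505}$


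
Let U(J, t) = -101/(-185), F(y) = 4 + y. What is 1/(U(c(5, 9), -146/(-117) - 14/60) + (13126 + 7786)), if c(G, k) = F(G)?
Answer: 185/3868821 ≈ 4.7818e-5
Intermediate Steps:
c(G, k) = 4 + G
U(J, t) = 101/185 (U(J, t) = -101*(-1/185) = 101/185)
1/(U(c(5, 9), -146/(-117) - 14/60) + (13126 + 7786)) = 1/(101/185 + (13126 + 7786)) = 1/(101/185 + 20912) = 1/(3868821/185) = 185/3868821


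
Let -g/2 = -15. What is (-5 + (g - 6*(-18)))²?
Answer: 17689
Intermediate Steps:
g = 30 (g = -2*(-15) = 30)
(-5 + (g - 6*(-18)))² = (-5 + (30 - 6*(-18)))² = (-5 + (30 + 108))² = (-5 + 138)² = 133² = 17689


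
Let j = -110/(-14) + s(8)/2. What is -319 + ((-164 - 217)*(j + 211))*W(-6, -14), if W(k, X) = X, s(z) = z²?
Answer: 1337753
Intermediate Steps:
j = 279/7 (j = -110/(-14) + 8²/2 = -110*(-1/14) + 64*(½) = 55/7 + 32 = 279/7 ≈ 39.857)
-319 + ((-164 - 217)*(j + 211))*W(-6, -14) = -319 + ((-164 - 217)*(279/7 + 211))*(-14) = -319 - 381*1756/7*(-14) = -319 - 669036/7*(-14) = -319 + 1338072 = 1337753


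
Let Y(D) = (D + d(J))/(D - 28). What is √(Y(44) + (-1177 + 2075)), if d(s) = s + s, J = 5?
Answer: √14422/4 ≈ 30.023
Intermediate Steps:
d(s) = 2*s
Y(D) = (10 + D)/(-28 + D) (Y(D) = (D + 2*5)/(D - 28) = (D + 10)/(-28 + D) = (10 + D)/(-28 + D))
√(Y(44) + (-1177 + 2075)) = √((10 + 44)/(-28 + 44) + (-1177 + 2075)) = √(54/16 + 898) = √((1/16)*54 + 898) = √(27/8 + 898) = √(7211/8) = √14422/4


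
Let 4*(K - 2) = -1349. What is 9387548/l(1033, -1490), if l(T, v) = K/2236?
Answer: -83962229312/1341 ≈ -6.2612e+7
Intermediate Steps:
K = -1341/4 (K = 2 + (¼)*(-1349) = 2 - 1349/4 = -1341/4 ≈ -335.25)
l(T, v) = -1341/8944 (l(T, v) = -1341/4/2236 = -1341/4*1/2236 = -1341/8944)
9387548/l(1033, -1490) = 9387548/(-1341/8944) = 9387548*(-8944/1341) = -83962229312/1341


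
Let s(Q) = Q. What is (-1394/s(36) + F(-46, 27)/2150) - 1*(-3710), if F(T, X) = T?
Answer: 71038811/19350 ≈ 3671.3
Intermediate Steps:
(-1394/s(36) + F(-46, 27)/2150) - 1*(-3710) = (-1394/36 - 46/2150) - 1*(-3710) = (-1394*1/36 - 46*1/2150) + 3710 = (-697/18 - 23/1075) + 3710 = -749689/19350 + 3710 = 71038811/19350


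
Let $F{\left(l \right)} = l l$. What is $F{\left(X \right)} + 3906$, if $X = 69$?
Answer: $8667$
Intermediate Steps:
$F{\left(l \right)} = l^{2}$
$F{\left(X \right)} + 3906 = 69^{2} + 3906 = 4761 + 3906 = 8667$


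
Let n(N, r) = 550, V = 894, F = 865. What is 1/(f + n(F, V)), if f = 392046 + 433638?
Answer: 1/826234 ≈ 1.2103e-6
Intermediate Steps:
f = 825684
1/(f + n(F, V)) = 1/(825684 + 550) = 1/826234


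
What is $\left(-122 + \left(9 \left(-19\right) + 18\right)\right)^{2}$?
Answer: $75625$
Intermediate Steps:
$\left(-122 + \left(9 \left(-19\right) + 18\right)\right)^{2} = \left(-122 + \left(-171 + 18\right)\right)^{2} = \left(-122 - 153\right)^{2} = \left(-275\right)^{2} = 75625$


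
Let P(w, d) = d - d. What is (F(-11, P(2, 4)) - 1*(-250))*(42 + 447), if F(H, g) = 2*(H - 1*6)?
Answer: 105624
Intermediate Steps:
P(w, d) = 0
F(H, g) = -12 + 2*H (F(H, g) = 2*(H - 6) = 2*(-6 + H) = -12 + 2*H)
(F(-11, P(2, 4)) - 1*(-250))*(42 + 447) = ((-12 + 2*(-11)) - 1*(-250))*(42 + 447) = ((-12 - 22) + 250)*489 = (-34 + 250)*489 = 216*489 = 105624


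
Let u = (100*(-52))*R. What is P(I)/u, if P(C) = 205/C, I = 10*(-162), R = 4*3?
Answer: 41/20217600 ≈ 2.0279e-6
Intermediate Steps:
R = 12
I = -1620
u = -62400 (u = (100*(-52))*12 = -5200*12 = -62400)
P(I)/u = (205/(-1620))/(-62400) = (205*(-1/1620))*(-1/62400) = -41/324*(-1/62400) = 41/20217600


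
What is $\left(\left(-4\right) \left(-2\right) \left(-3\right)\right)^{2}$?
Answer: $576$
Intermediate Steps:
$\left(\left(-4\right) \left(-2\right) \left(-3\right)\right)^{2} = \left(8 \left(-3\right)\right)^{2} = \left(-24\right)^{2} = 576$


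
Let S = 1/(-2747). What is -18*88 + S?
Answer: -4351249/2747 ≈ -1584.0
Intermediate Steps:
S = -1/2747 ≈ -0.00036403
-18*88 + S = -18*88 - 1/2747 = -1584 - 1/2747 = -4351249/2747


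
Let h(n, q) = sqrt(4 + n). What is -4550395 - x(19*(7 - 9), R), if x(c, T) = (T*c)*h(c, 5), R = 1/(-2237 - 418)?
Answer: -4550395 - 38*I*sqrt(34)/2655 ≈ -4.5504e+6 - 0.083456*I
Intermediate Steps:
R = -1/2655 (R = 1/(-2655) = -1/2655 ≈ -0.00037665)
x(c, T) = T*c*sqrt(4 + c) (x(c, T) = (T*c)*sqrt(4 + c) = T*c*sqrt(4 + c))
-4550395 - x(19*(7 - 9), R) = -4550395 - (-1)*19*(7 - 9)*sqrt(4 + 19*(7 - 9))/2655 = -4550395 - (-1)*19*(-2)*sqrt(4 + 19*(-2))/2655 = -4550395 - (-1)*(-38)*sqrt(4 - 38)/2655 = -4550395 - (-1)*(-38)*sqrt(-34)/2655 = -4550395 - (-1)*(-38)*I*sqrt(34)/2655 = -4550395 - 38*I*sqrt(34)/2655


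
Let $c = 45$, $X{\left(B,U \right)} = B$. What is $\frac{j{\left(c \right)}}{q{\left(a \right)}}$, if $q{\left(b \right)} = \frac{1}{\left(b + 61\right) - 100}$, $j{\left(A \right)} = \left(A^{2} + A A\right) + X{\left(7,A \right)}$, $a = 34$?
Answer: $-20285$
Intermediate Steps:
$j{\left(A \right)} = 7 + 2 A^{2}$ ($j{\left(A \right)} = \left(A^{2} + A A\right) + 7 = \left(A^{2} + A^{2}\right) + 7 = 2 A^{2} + 7 = 7 + 2 A^{2}$)
$q{\left(b \right)} = \frac{1}{-39 + b}$ ($q{\left(b \right)} = \frac{1}{\left(61 + b\right) - 100} = \frac{1}{-39 + b}$)
$\frac{j{\left(c \right)}}{q{\left(a \right)}} = \frac{7 + 2 \cdot 45^{2}}{\frac{1}{-39 + 34}} = \frac{7 + 2 \cdot 2025}{\frac{1}{-5}} = \frac{7 + 4050}{- \frac{1}{5}} = 4057 \left(-5\right) = -20285$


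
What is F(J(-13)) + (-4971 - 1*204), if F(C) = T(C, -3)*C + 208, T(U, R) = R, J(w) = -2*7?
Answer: -4925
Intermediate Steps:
J(w) = -14
F(C) = 208 - 3*C (F(C) = -3*C + 208 = 208 - 3*C)
F(J(-13)) + (-4971 - 1*204) = (208 - 3*(-14)) + (-4971 - 1*204) = (208 + 42) + (-4971 - 204) = 250 - 5175 = -4925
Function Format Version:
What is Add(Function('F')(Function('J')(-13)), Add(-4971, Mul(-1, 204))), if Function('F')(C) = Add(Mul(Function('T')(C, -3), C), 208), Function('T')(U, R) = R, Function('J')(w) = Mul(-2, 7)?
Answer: -4925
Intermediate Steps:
Function('J')(w) = -14
Function('F')(C) = Add(208, Mul(-3, C)) (Function('F')(C) = Add(Mul(-3, C), 208) = Add(208, Mul(-3, C)))
Add(Function('F')(Function('J')(-13)), Add(-4971, Mul(-1, 204))) = Add(Add(208, Mul(-3, -14)), Add(-4971, Mul(-1, 204))) = Add(Add(208, 42), Add(-4971, -204)) = Add(250, -5175) = -4925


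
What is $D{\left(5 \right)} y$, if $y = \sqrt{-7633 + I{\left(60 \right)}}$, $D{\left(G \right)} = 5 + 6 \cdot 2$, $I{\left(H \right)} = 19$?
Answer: $153 i \sqrt{94} \approx 1483.4 i$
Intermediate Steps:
$D{\left(G \right)} = 17$ ($D{\left(G \right)} = 5 + 12 = 17$)
$y = 9 i \sqrt{94}$ ($y = \sqrt{-7633 + 19} = \sqrt{-7614} = 9 i \sqrt{94} \approx 87.258 i$)
$D{\left(5 \right)} y = 17 \cdot 9 i \sqrt{94} = 153 i \sqrt{94}$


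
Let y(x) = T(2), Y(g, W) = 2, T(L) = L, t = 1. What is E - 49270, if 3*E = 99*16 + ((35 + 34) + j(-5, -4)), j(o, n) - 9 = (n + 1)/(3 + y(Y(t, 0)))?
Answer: -243581/5 ≈ -48716.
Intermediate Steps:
y(x) = 2
j(o, n) = 46/5 + n/5 (j(o, n) = 9 + (n + 1)/(3 + 2) = 9 + (1 + n)/5 = 9 + (1 + n)*(⅕) = 9 + (⅕ + n/5) = 46/5 + n/5)
E = 2769/5 (E = (99*16 + ((35 + 34) + (46/5 + (⅕)*(-4))))/3 = (1584 + (69 + (46/5 - ⅘)))/3 = (1584 + (69 + 42/5))/3 = (1584 + 387/5)/3 = (⅓)*(8307/5) = 2769/5 ≈ 553.80)
E - 49270 = 2769/5 - 49270 = -243581/5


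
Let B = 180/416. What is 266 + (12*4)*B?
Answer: 3728/13 ≈ 286.77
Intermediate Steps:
B = 45/104 (B = 180*(1/416) = 45/104 ≈ 0.43269)
266 + (12*4)*B = 266 + (12*4)*(45/104) = 266 + 48*(45/104) = 266 + 270/13 = 3728/13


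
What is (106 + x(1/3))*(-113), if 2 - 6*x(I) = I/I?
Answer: -71981/6 ≈ -11997.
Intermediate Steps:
x(I) = 1/6 (x(I) = 1/3 - I/(6*I) = 1/3 - 1/6*1 = 1/3 - 1/6 = 1/6)
(106 + x(1/3))*(-113) = (106 + 1/6)*(-113) = (637/6)*(-113) = -71981/6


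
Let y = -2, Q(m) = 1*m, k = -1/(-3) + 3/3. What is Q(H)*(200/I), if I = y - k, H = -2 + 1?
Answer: 60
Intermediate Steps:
k = 4/3 (k = -1*(-⅓) + 3*(⅓) = ⅓ + 1 = 4/3 ≈ 1.3333)
H = -1
Q(m) = m
I = -10/3 (I = -2 - 1*4/3 = -2 - 4/3 = -10/3 ≈ -3.3333)
Q(H)*(200/I) = -200/(-10/3) = -200*(-3)/10 = -1*(-60) = 60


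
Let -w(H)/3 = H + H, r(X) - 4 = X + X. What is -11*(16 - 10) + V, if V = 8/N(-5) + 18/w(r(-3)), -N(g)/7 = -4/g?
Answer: -923/14 ≈ -65.929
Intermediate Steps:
r(X) = 4 + 2*X (r(X) = 4 + (X + X) = 4 + 2*X)
w(H) = -6*H (w(H) = -3*(H + H) = -6*H)
N(g) = 28/g (N(g) = -(-28)/g = 28/g)
V = 1/14 (V = 8/((28/(-5))) + 18/((-6*(4 + 2*(-3)))) = 8/((28*(-1/5))) + 18/((-6*(4 - 6))) = 8/(-28/5) + 18/((-6*(-2))) = 8*(-5/28) + 18/12 = -10/7 + 18*(1/12) = -10/7 + 3/2 = 1/14 ≈ 0.071429)
-11*(16 - 10) + V = -11*(16 - 10) + 1/14 = -11*6 + 1/14 = -66 + 1/14 = -923/14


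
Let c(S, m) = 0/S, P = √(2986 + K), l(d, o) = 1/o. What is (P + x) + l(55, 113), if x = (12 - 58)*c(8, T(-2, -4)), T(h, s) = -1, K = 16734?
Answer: 1/113 + 2*√4930 ≈ 140.44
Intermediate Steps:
P = 2*√4930 (P = √(2986 + 16734) = √19720 = 2*√4930 ≈ 140.43)
c(S, m) = 0
x = 0 (x = (12 - 58)*0 = -46*0 = 0)
(P + x) + l(55, 113) = (2*√4930 + 0) + 1/113 = 2*√4930 + 1/113 = 1/113 + 2*√4930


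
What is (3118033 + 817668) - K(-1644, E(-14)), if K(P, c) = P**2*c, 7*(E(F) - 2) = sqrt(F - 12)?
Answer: -1469771 - 2702736*I*sqrt(26)/7 ≈ -1.4698e+6 - 1.9688e+6*I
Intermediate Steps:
E(F) = 2 + sqrt(-12 + F)/7 (E(F) = 2 + sqrt(F - 12)/7 = 2 + sqrt(-12 + F)/7)
K(P, c) = c*P**2
(3118033 + 817668) - K(-1644, E(-14)) = (3118033 + 817668) - (2 + sqrt(-12 - 14)/7)*(-1644)**2 = 3935701 - (2 + sqrt(-26)/7)*2702736 = 3935701 - (2 + (I*sqrt(26))/7)*2702736 = 3935701 - (2 + I*sqrt(26)/7)*2702736 = 3935701 - (5405472 + 2702736*I*sqrt(26)/7) = 3935701 + (-5405472 - 2702736*I*sqrt(26)/7) = -1469771 - 2702736*I*sqrt(26)/7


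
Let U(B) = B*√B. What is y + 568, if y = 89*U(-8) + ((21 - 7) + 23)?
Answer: 605 - 1424*I*√2 ≈ 605.0 - 2013.8*I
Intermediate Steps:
U(B) = B^(3/2)
y = 37 - 1424*I*√2 (y = 89*(-8)^(3/2) + ((21 - 7) + 23) = 89*(-16*I*√2) + (14 + 23) = -1424*I*√2 + 37 = 37 - 1424*I*√2 ≈ 37.0 - 2013.8*I)
y + 568 = (37 - 1424*I*√2) + 568 = 605 - 1424*I*√2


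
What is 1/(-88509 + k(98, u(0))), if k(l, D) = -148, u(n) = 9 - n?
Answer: -1/88657 ≈ -1.1279e-5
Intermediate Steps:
1/(-88509 + k(98, u(0))) = 1/(-88509 - 148) = 1/(-88657) = -1/88657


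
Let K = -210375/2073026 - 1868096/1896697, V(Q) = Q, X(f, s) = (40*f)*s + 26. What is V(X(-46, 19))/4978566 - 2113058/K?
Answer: 20681802945143868636517751/10633293974435312493 ≈ 1.9450e+6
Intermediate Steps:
X(f, s) = 26 + 40*f*s (X(f, s) = 40*f*s + 26 = 26 + 40*f*s)
K = -4271629209871/3931902195122 (K = -210375*1/2073026 - 1868096*1/1896697 = -210375/2073026 - 1868096/1896697 = -4271629209871/3931902195122 ≈ -1.0864)
V(X(-46, 19))/4978566 - 2113058/K = (26 + 40*(-46)*19)/4978566 - 2113058/(-4271629209871/3931902195122) = (26 - 34960)*(1/4978566) - 2113058*(-3931902195122/4271629209871) = -34934*1/4978566 + 8308337388620103076/4271629209871 = -17467/2489283 + 8308337388620103076/4271629209871 = 20681802945143868636517751/10633293974435312493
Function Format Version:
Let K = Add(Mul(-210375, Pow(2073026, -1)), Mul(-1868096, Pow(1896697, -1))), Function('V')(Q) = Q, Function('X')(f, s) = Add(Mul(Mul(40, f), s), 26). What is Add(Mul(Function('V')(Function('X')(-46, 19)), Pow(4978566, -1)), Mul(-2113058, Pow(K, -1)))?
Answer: Rational(20681802945143868636517751, 10633293974435312493) ≈ 1.9450e+6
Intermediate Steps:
Function('X')(f, s) = Add(26, Mul(40, f, s)) (Function('X')(f, s) = Add(Mul(40, f, s), 26) = Add(26, Mul(40, f, s)))
K = Rational(-4271629209871, 3931902195122) (K = Add(Mul(-210375, Rational(1, 2073026)), Mul(-1868096, Rational(1, 1896697))) = Add(Rational(-210375, 2073026), Rational(-1868096, 1896697)) = Rational(-4271629209871, 3931902195122) ≈ -1.0864)
Add(Mul(Function('V')(Function('X')(-46, 19)), Pow(4978566, -1)), Mul(-2113058, Pow(K, -1))) = Add(Mul(Add(26, Mul(40, -46, 19)), Pow(4978566, -1)), Mul(-2113058, Pow(Rational(-4271629209871, 3931902195122), -1))) = Add(Mul(Add(26, -34960), Rational(1, 4978566)), Mul(-2113058, Rational(-3931902195122, 4271629209871))) = Add(Mul(-34934, Rational(1, 4978566)), Rational(8308337388620103076, 4271629209871)) = Add(Rational(-17467, 2489283), Rational(8308337388620103076, 4271629209871)) = Rational(20681802945143868636517751, 10633293974435312493)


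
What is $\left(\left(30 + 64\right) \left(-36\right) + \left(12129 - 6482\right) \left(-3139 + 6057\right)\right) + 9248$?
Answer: $16483810$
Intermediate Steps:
$\left(\left(30 + 64\right) \left(-36\right) + \left(12129 - 6482\right) \left(-3139 + 6057\right)\right) + 9248 = \left(94 \left(-36\right) + 5647 \cdot 2918\right) + 9248 = \left(-3384 + 16477946\right) + 9248 = 16474562 + 9248 = 16483810$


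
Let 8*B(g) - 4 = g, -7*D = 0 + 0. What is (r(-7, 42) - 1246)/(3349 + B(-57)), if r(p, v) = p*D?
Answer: -9968/26739 ≈ -0.37279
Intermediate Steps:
D = 0 (D = -(0 + 0)/7 = -⅐*0 = 0)
B(g) = ½ + g/8
r(p, v) = 0 (r(p, v) = p*0 = 0)
(r(-7, 42) - 1246)/(3349 + B(-57)) = (0 - 1246)/(3349 + (½ + (⅛)*(-57))) = -1246/(3349 + (½ - 57/8)) = -1246/(3349 - 53/8) = -1246/26739/8 = -1246*8/26739 = -9968/26739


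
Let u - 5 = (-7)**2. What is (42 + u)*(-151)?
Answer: -14496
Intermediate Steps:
u = 54 (u = 5 + (-7)**2 = 5 + 49 = 54)
(42 + u)*(-151) = (42 + 54)*(-151) = 96*(-151) = -14496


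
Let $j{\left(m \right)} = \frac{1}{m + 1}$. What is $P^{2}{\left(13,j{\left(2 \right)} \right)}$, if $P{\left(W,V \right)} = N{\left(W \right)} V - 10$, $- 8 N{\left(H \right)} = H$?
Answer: $\frac{64009}{576} \approx 111.13$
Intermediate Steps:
$N{\left(H \right)} = - \frac{H}{8}$
$j{\left(m \right)} = \frac{1}{1 + m}$
$P{\left(W,V \right)} = -10 - \frac{V W}{8}$ ($P{\left(W,V \right)} = - \frac{W}{8} V - 10 = - \frac{V W}{8} - 10 = -10 - \frac{V W}{8}$)
$P^{2}{\left(13,j{\left(2 \right)} \right)} = \left(-10 - \frac{1}{8} \frac{1}{1 + 2} \cdot 13\right)^{2} = \left(-10 - \frac{1}{8} \cdot \frac{1}{3} \cdot 13\right)^{2} = \left(-10 - \frac{1}{24} \cdot 13\right)^{2} = \left(-10 - \frac{13}{24}\right)^{2} = \left(- \frac{253}{24}\right)^{2} = \frac{64009}{576}$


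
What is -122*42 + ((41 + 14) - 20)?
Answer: -5089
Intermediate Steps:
-122*42 + ((41 + 14) - 20) = -5124 + (55 - 20) = -5124 + 35 = -5089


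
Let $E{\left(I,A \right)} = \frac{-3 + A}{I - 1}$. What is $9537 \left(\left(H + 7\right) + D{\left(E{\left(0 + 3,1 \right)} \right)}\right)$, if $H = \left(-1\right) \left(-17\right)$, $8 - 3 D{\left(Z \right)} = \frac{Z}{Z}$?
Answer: $251141$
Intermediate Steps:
$E{\left(I,A \right)} = \frac{-3 + A}{-1 + I}$
$D{\left(Z \right)} = \frac{7}{3}$ ($D{\left(Z \right)} = \frac{8}{3} - \frac{Z \frac{1}{Z}}{3} = \frac{8}{3} - \frac{1}{3} = \frac{7}{3}$)
$H = 17$
$9537 \left(\left(H + 7\right) + D{\left(E{\left(0 + 3,1 \right)} \right)}\right) = 9537 \left(\left(17 + 7\right) + \frac{7}{3}\right) = 9537 \left(24 + \frac{7}{3}\right) = 9537 \cdot \frac{79}{3} = 251141$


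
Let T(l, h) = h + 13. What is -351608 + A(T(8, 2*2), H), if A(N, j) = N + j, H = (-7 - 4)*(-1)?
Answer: -351580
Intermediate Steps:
T(l, h) = 13 + h
H = 11 (H = -11*(-1) = 11)
-351608 + A(T(8, 2*2), H) = -351608 + ((13 + 2*2) + 11) = -351608 + ((13 + 4) + 11) = -351608 + (17 + 11) = -351608 + 28 = -351580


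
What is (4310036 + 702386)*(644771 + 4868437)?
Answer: 27634525069776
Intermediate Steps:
(4310036 + 702386)*(644771 + 4868437) = 5012422*5513208 = 27634525069776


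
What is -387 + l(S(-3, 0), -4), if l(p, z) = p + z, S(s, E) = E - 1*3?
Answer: -394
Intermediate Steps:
S(s, E) = -3 + E (S(s, E) = E - 3 = -3 + E)
-387 + l(S(-3, 0), -4) = -387 + ((-3 + 0) - 4) = -387 + (-3 - 4) = -387 - 7 = -394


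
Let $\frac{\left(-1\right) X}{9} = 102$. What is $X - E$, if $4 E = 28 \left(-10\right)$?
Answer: $-848$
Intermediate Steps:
$E = -70$ ($E = \frac{28 \left(-10\right)}{4} = \frac{1}{4} \left(-280\right) = -70$)
$X = -918$ ($X = \left(-9\right) 102 = -918$)
$X - E = -918 - -70 = -918 + 70 = -848$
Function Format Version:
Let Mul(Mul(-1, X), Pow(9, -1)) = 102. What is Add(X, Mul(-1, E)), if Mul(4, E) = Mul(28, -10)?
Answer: -848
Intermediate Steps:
E = -70 (E = Mul(Rational(1, 4), Mul(28, -10)) = Mul(Rational(1, 4), -280) = -70)
X = -918 (X = Mul(-9, 102) = -918)
Add(X, Mul(-1, E)) = Add(-918, Mul(-1, -70)) = Add(-918, 70) = -848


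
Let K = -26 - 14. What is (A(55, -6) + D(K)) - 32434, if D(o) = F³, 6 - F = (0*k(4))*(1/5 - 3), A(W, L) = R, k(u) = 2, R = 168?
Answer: -32050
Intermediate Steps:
A(W, L) = 168
K = -40
F = 6 (F = 6 - 0*2*(1/5 - 3) = 6 - 0*(⅕ - 3) = 6 - 0*(-14)/5 = 6 - 1*0 = 6 + 0 = 6)
D(o) = 216 (D(o) = 6³ = 216)
(A(55, -6) + D(K)) - 32434 = (168 + 216) - 32434 = 384 - 32434 = -32050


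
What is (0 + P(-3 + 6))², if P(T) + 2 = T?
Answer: 1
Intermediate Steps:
P(T) = -2 + T
(0 + P(-3 + 6))² = (0 + (-2 + (-3 + 6)))² = (0 + (-2 + 3))² = (0 + 1)² = 1² = 1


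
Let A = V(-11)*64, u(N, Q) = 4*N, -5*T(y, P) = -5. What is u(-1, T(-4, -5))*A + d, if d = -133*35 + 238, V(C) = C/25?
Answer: -107609/25 ≈ -4304.4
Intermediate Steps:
T(y, P) = 1 (T(y, P) = -⅕*(-5) = 1)
V(C) = C/25 (V(C) = C*(1/25) = C/25)
A = -704/25 (A = ((1/25)*(-11))*64 = -11/25*64 = -704/25 ≈ -28.160)
d = -4417 (d = -4655 + 238 = -4417)
u(-1, T(-4, -5))*A + d = (4*(-1))*(-704/25) - 4417 = -4*(-704/25) - 4417 = 2816/25 - 4417 = -107609/25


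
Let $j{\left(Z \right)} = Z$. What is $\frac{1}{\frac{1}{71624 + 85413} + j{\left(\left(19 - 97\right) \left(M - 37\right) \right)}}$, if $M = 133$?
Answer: $- \frac{157037}{1175893055} \approx -0.00013355$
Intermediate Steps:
$\frac{1}{\frac{1}{71624 + 85413} + j{\left(\left(19 - 97\right) \left(M - 37\right) \right)}} = \frac{1}{\frac{1}{71624 + 85413} + \left(19 - 97\right) \left(133 - 37\right)} = \frac{1}{\frac{1}{157037} - 7488} = \frac{1}{- \frac{1175893055}{157037}} = - \frac{157037}{1175893055}$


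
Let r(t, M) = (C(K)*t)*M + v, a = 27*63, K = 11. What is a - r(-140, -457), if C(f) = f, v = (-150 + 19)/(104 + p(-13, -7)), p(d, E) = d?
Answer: -63889058/91 ≈ -7.0208e+5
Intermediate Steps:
a = 1701
v = -131/91 (v = (-150 + 19)/(104 - 13) = -131/91 ≈ -1.4396)
r(t, M) = -131/91 + 11*M*t (r(t, M) = (11*t)*M - 131/91 = 11*M*t - 131/91 = -131/91 + 11*M*t)
a - r(-140, -457) = 1701 - (-131/91 + 11*(-457)*(-140)) = 1701 - (-131/91 + 703780) = 1701 - 1*64043849/91 = 1701 - 64043849/91 = -63889058/91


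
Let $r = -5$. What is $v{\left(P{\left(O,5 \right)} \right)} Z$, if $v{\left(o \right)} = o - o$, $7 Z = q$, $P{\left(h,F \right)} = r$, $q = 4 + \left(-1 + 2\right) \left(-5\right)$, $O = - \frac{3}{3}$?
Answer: $0$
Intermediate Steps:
$O = -1$ ($O = \left(-3\right) \frac{1}{3} = -1$)
$q = -1$ ($q = 4 + 1 \left(-5\right) = 4 - 5 = -1$)
$P{\left(h,F \right)} = -5$
$Z = - \frac{1}{7}$ ($Z = \frac{1}{7} \left(-1\right) = - \frac{1}{7} \approx -0.14286$)
$v{\left(o \right)} = 0$
$v{\left(P{\left(O,5 \right)} \right)} Z = 0 \left(- \frac{1}{7}\right) = 0$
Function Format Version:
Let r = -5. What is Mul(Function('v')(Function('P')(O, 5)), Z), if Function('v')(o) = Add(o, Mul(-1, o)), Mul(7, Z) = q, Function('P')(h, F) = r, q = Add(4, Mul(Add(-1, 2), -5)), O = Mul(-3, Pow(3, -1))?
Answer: 0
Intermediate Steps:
O = -1 (O = Mul(-3, Rational(1, 3)) = -1)
q = -1 (q = Add(4, Mul(1, -5)) = Add(4, -5) = -1)
Function('P')(h, F) = -5
Z = Rational(-1, 7) (Z = Mul(Rational(1, 7), -1) = Rational(-1, 7) ≈ -0.14286)
Function('v')(o) = 0
Mul(Function('v')(Function('P')(O, 5)), Z) = Mul(0, Rational(-1, 7)) = 0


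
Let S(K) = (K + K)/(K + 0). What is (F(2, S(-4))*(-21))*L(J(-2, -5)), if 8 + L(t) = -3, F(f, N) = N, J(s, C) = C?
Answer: 462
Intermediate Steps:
S(K) = 2 (S(K) = (2*K)/K = 2)
L(t) = -11 (L(t) = -8 - 3 = -11)
(F(2, S(-4))*(-21))*L(J(-2, -5)) = (2*(-21))*(-11) = -42*(-11) = 462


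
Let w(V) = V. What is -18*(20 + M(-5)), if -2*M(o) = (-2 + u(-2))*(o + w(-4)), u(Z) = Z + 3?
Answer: -279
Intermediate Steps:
u(Z) = 3 + Z
M(o) = -2 + o/2 (M(o) = -(-2 + (3 - 2))*(o - 4)/2 = -(-2 + 1)*(-4 + o)/2 = -(-1)*(-4 + o)/2 = -(4 - o)/2 = -2 + o/2)
-18*(20 + M(-5)) = -18*(20 + (-2 + (½)*(-5))) = -18*(20 + (-2 - 5/2)) = -18*(20 - 9/2) = -18*31/2 = -279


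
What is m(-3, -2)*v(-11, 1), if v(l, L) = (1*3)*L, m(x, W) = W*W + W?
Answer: 6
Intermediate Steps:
m(x, W) = W + W**2 (m(x, W) = W**2 + W = W + W**2)
v(l, L) = 3*L
m(-3, -2)*v(-11, 1) = (-2*(1 - 2))*(3*1) = -2*(-1)*3 = 2*3 = 6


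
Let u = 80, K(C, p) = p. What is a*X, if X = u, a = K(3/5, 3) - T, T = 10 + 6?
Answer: -1040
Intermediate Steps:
T = 16
a = -13 (a = 3 - 1*16 = 3 - 16 = -13)
X = 80
a*X = -13*80 = -1040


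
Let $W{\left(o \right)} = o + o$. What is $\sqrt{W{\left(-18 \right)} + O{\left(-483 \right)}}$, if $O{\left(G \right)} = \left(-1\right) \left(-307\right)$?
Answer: $\sqrt{271} \approx 16.462$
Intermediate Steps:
$W{\left(o \right)} = 2 o$
$O{\left(G \right)} = 307$
$\sqrt{W{\left(-18 \right)} + O{\left(-483 \right)}} = \sqrt{2 \left(-18\right) + 307} = \sqrt{-36 + 307} = \sqrt{271}$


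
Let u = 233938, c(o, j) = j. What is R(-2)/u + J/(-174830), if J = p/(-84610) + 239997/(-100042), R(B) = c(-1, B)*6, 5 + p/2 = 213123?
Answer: -758112003902071/86548749901403638700 ≈ -8.7594e-6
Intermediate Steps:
p = 426236 (p = -10 + 2*213123 = -10 + 426246 = 426236)
R(B) = 6*B (R(B) = B*6 = 6*B)
J = -31473824041/4232276810 (J = 426236/(-84610) + 239997/(-100042) = 426236*(-1/84610) + 239997*(-1/100042) = -213118/42305 - 239997/100042 = -31473824041/4232276810 ≈ -7.4366)
R(-2)/u + J/(-174830) = (6*(-2))/233938 - 31473824041/4232276810/(-174830) = -12*1/233938 - 31473824041/4232276810*(-1/174830) = -6/116969 + 31473824041/739928954692300 = -758112003902071/86548749901403638700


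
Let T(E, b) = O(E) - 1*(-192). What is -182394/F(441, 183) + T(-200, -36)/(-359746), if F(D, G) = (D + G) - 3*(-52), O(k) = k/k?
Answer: -2733985936/11691745 ≈ -233.84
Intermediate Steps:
O(k) = 1
T(E, b) = 193 (T(E, b) = 1 - 1*(-192) = 1 + 192 = 193)
F(D, G) = 156 + D + G (F(D, G) = (D + G) + 156 = 156 + D + G)
-182394/F(441, 183) + T(-200, -36)/(-359746) = -182394/(156 + 441 + 183) + 193/(-359746) = -182394/780 + 193*(-1/359746) = -182394*1/780 - 193/359746 = -30399/130 - 193/359746 = -2733985936/11691745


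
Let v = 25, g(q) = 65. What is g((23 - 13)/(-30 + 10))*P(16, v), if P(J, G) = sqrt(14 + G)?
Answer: 65*sqrt(39) ≈ 405.92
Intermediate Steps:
g((23 - 13)/(-30 + 10))*P(16, v) = 65*sqrt(14 + 25) = 65*sqrt(39)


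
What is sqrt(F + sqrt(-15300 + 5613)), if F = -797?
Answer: sqrt(-797 + I*sqrt(9687)) ≈ 1.7399 + 28.285*I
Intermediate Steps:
sqrt(F + sqrt(-15300 + 5613)) = sqrt(-797 + sqrt(-15300 + 5613)) = sqrt(-797 + sqrt(-9687)) = sqrt(-797 + I*sqrt(9687))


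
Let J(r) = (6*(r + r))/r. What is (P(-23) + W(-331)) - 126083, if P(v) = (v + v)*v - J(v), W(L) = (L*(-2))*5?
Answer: -121727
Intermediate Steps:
W(L) = -10*L (W(L) = -2*L*5 = -10*L)
J(r) = 12 (J(r) = (6*(2*r))/r = (12*r)/r = 12)
P(v) = -12 + 2*v² (P(v) = (v + v)*v - 1*12 = (2*v)*v - 12 = 2*v² - 12 = -12 + 2*v²)
(P(-23) + W(-331)) - 126083 = ((-12 + 2*(-23)²) - 10*(-331)) - 126083 = ((-12 + 2*529) + 3310) - 126083 = ((-12 + 1058) + 3310) - 126083 = (1046 + 3310) - 126083 = 4356 - 126083 = -121727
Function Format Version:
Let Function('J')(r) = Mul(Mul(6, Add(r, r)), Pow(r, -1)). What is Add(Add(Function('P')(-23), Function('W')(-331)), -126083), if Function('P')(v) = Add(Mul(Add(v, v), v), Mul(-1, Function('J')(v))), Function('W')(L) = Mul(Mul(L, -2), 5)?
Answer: -121727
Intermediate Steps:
Function('W')(L) = Mul(-10, L) (Function('W')(L) = Mul(Mul(-2, L), 5) = Mul(-10, L))
Function('J')(r) = 12 (Function('J')(r) = Mul(Mul(6, Mul(2, r)), Pow(r, -1)) = Mul(Mul(12, r), Pow(r, -1)) = 12)
Function('P')(v) = Add(-12, Mul(2, Pow(v, 2))) (Function('P')(v) = Add(Mul(Add(v, v), v), Mul(-1, 12)) = Add(Mul(Mul(2, v), v), -12) = Add(Mul(2, Pow(v, 2)), -12) = Add(-12, Mul(2, Pow(v, 2))))
Add(Add(Function('P')(-23), Function('W')(-331)), -126083) = Add(Add(Add(-12, Mul(2, Pow(-23, 2))), Mul(-10, -331)), -126083) = Add(Add(Add(-12, Mul(2, 529)), 3310), -126083) = Add(Add(Add(-12, 1058), 3310), -126083) = Add(Add(1046, 3310), -126083) = Add(4356, -126083) = -121727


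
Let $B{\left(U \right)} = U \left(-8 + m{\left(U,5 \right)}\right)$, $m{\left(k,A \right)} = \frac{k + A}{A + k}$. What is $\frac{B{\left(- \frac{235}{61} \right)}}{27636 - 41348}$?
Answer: $- \frac{1645}{836432} \approx -0.0019667$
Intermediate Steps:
$m{\left(k,A \right)} = 1$ ($m{\left(k,A \right)} = \frac{A + k}{A + k} = 1$)
$B{\left(U \right)} = - 7 U$ ($B{\left(U \right)} = U \left(-8 + 1\right) = U \left(-7\right) = - 7 U$)
$\frac{B{\left(- \frac{235}{61} \right)}}{27636 - 41348} = \frac{\left(-7\right) \left(- \frac{235}{61}\right)}{27636 - 41348} = \frac{\left(-7\right) \left(\left(-235\right) \frac{1}{61}\right)}{-13712} = \left(-7\right) \left(- \frac{235}{61}\right) \left(- \frac{1}{13712}\right) = \frac{1645}{61} \left(- \frac{1}{13712}\right) = - \frac{1645}{836432}$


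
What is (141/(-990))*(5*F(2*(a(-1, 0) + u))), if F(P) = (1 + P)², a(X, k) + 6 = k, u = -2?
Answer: -3525/22 ≈ -160.23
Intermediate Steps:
a(X, k) = -6 + k
(141/(-990))*(5*F(2*(a(-1, 0) + u))) = (141/(-990))*(5*(1 + 2*((-6 + 0) - 2))²) = (141*(-1/990))*(5*(1 + 2*(-6 - 2))²) = -47*(1 + 2*(-8))²/66 = -47*(1 - 16)²/66 = -47*(-15)²/66 = -47*225/66 = -47/330*1125 = -3525/22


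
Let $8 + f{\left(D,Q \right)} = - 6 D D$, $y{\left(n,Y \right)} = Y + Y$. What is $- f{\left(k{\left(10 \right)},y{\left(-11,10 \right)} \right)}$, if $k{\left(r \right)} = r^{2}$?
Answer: $60008$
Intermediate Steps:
$y{\left(n,Y \right)} = 2 Y$
$f{\left(D,Q \right)} = -8 - 6 D^{2}$ ($f{\left(D,Q \right)} = -8 + - 6 D D = -8 - 6 D^{2}$)
$- f{\left(k{\left(10 \right)},y{\left(-11,10 \right)} \right)} = - (-8 - 6 \left(10^{2}\right)^{2}) = - (-8 - 6 \cdot 100^{2}) = - (-8 - 60000) = \left(-1\right) \left(-60008\right) = 60008$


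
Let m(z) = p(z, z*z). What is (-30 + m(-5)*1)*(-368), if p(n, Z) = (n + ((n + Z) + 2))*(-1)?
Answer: 17296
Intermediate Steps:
p(n, Z) = -2 - Z - 2*n (p(n, Z) = (n + ((Z + n) + 2))*(-1) = (n + (2 + Z + n))*(-1) = (2 + Z + 2*n)*(-1) = -2 - Z - 2*n)
m(z) = -2 - z² - 2*z (m(z) = -2 - z*z - 2*z = -2 - z² - 2*z)
(-30 + m(-5)*1)*(-368) = (-30 + (-2 - 1*(-5)² - 2*(-5))*1)*(-368) = (-30 + (-2 - 1*25 + 10)*1)*(-368) = (-30 + (-2 - 25 + 10)*1)*(-368) = (-30 - 17*1)*(-368) = (-30 - 17)*(-368) = -47*(-368) = 17296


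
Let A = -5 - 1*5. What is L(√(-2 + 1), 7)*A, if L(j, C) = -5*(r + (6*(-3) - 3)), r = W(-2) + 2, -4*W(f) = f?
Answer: -925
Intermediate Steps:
A = -10 (A = -5 - 5 = -10)
W(f) = -f/4
r = 5/2 (r = -¼*(-2) + 2 = ½ + 2 = 5/2 ≈ 2.5000)
L(j, C) = 185/2 (L(j, C) = -5*(5/2 + (6*(-3) - 3)) = -5*(5/2 + (-18 - 3)) = -5*(5/2 - 21) = -5*(-37/2) = 185/2)
L(√(-2 + 1), 7)*A = (185/2)*(-10) = -925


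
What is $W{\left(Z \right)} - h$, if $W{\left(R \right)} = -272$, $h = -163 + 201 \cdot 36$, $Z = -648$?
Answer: $-7345$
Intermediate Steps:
$h = 7073$ ($h = -163 + 7236 = 7073$)
$W{\left(Z \right)} - h = -272 - 7073 = -7345$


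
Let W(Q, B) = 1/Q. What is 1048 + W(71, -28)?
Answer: 74409/71 ≈ 1048.0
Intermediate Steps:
1048 + W(71, -28) = 1048 + 1/71 = 74409/71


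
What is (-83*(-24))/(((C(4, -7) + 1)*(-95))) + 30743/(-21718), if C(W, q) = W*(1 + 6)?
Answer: -127959221/59833090 ≈ -2.1386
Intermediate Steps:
C(W, q) = 7*W (C(W, q) = W*7 = 7*W)
(-83*(-24))/(((C(4, -7) + 1)*(-95))) + 30743/(-21718) = (-83*(-24))/(((7*4 + 1)*(-95))) + 30743/(-21718) = 1992/(((28 + 1)*(-95))) + 30743*(-1/21718) = 1992/((29*(-95))) - 30743/21718 = 1992/(-2755) - 30743/21718 = 1992*(-1/2755) - 30743/21718 = -1992/2755 - 30743/21718 = -127959221/59833090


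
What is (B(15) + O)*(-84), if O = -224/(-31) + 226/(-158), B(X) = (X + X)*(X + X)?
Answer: -186336612/2449 ≈ -76087.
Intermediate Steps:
B(X) = 4*X² (B(X) = (2*X)*(2*X) = 4*X²)
O = 14193/2449 (O = -224*(-1/31) + 226*(-1/158) = 224/31 - 113/79 = 14193/2449 ≈ 5.7954)
(B(15) + O)*(-84) = (4*15² + 14193/2449)*(-84) = (4*225 + 14193/2449)*(-84) = (900 + 14193/2449)*(-84) = (2218293/2449)*(-84) = -186336612/2449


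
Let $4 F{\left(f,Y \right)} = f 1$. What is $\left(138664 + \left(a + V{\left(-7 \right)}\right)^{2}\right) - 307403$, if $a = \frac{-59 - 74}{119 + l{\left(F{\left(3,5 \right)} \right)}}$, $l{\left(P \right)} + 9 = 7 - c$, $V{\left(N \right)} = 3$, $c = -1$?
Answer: $- \frac{2349472995}{13924} \approx -1.6874 \cdot 10^{5}$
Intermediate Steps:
$F{\left(f,Y \right)} = \frac{f}{4}$ ($F{\left(f,Y \right)} = \frac{f 1}{4} = \frac{f}{4}$)
$l{\left(P \right)} = -1$ ($l{\left(P \right)} = -9 + \left(7 - -1\right) = -9 + \left(7 + 1\right) = -9 + 8 = -1$)
$a = - \frac{133}{118}$ ($a = \frac{-59 - 74}{119 - 1} = - \frac{133}{118} \approx -1.1271$)
$\left(138664 + \left(a + V{\left(-7 \right)}\right)^{2}\right) - 307403 = \left(138664 + \left(- \frac{133}{118} + 3\right)^{2}\right) - 307403 = \left(138664 + \left(\frac{221}{118}\right)^{2}\right) - 307403 = \left(138664 + \frac{48841}{13924}\right) - 307403 = \frac{1930806377}{13924} - 307403 = - \frac{2349472995}{13924}$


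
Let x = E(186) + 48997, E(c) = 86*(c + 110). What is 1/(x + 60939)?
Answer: 1/135392 ≈ 7.3860e-6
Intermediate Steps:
E(c) = 9460 + 86*c (E(c) = 86*(110 + c) = 9460 + 86*c)
x = 74453 (x = (9460 + 86*186) + 48997 = (9460 + 15996) + 48997 = 25456 + 48997 = 74453)
1/(x + 60939) = 1/(74453 + 60939) = 1/135392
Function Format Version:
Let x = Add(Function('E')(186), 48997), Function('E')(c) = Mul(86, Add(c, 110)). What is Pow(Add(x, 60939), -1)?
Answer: Rational(1, 135392) ≈ 7.3860e-6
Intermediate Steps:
Function('E')(c) = Add(9460, Mul(86, c)) (Function('E')(c) = Mul(86, Add(110, c)) = Add(9460, Mul(86, c)))
x = 74453 (x = Add(Add(9460, Mul(86, 186)), 48997) = Add(Add(9460, 15996), 48997) = Add(25456, 48997) = 74453)
Pow(Add(x, 60939), -1) = Pow(Add(74453, 60939), -1) = Pow(135392, -1) = Rational(1, 135392)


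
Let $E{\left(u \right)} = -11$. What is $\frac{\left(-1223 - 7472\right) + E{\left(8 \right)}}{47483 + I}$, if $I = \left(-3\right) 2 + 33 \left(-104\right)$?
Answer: $- \frac{8706}{44045} \approx -0.19766$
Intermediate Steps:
$I = -3438$ ($I = -6 - 3432 = -3438$)
$\frac{\left(-1223 - 7472\right) + E{\left(8 \right)}}{47483 + I} = \frac{\left(-1223 - 7472\right) - 11}{47483 - 3438} = \frac{\left(-1223 - 7472\right) - 11}{44045} = \left(-8695 - 11\right) \frac{1}{44045} = \left(-8706\right) \frac{1}{44045} = - \frac{8706}{44045}$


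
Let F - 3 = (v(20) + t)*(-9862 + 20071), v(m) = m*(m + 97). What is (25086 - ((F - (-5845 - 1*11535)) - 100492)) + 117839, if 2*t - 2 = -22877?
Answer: 186204823/2 ≈ 9.3102e+7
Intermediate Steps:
t = -22875/2 (t = 1 + (½)*(-22877) = 1 - 22877/2 = -22875/2 ≈ -11438.)
v(m) = m*(97 + m)
F = -185752749/2 (F = 3 + (20*(97 + 20) - 22875/2)*(-9862 + 20071) = 3 + (20*117 - 22875/2)*10209 = 3 + (2340 - 22875/2)*10209 = 3 - 18195/2*10209 = 3 - 185752755/2 = -185752749/2 ≈ -9.2876e+7)
(25086 - ((F - (-5845 - 1*11535)) - 100492)) + 117839 = (25086 - ((-185752749/2 - (-5845 - 1*11535)) - 100492)) + 117839 = (25086 - ((-185752749/2 - (-5845 - 11535)) - 100492)) + 117839 = (25086 - ((-185752749/2 - 1*(-17380)) - 100492)) + 117839 = (25086 - ((-185752749/2 + 17380) - 100492)) + 117839 = (25086 - (-185717989/2 - 100492)) + 117839 = (25086 - 1*(-185918973/2)) + 117839 = (25086 + 185918973/2) + 117839 = 185969145/2 + 117839 = 186204823/2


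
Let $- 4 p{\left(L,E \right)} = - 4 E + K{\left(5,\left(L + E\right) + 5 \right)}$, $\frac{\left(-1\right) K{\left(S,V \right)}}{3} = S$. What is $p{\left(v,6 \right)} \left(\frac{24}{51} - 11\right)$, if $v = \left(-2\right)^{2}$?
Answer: $- \frac{6981}{68} \approx -102.66$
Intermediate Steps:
$K{\left(S,V \right)} = - 3 S$
$v = 4$
$p{\left(L,E \right)} = \frac{15}{4} + E$ ($p{\left(L,E \right)} = - \frac{- 4 E - 15}{4} = - \frac{-15 - 4 E}{4} = \frac{15}{4} + E$)
$p{\left(v,6 \right)} \left(\frac{24}{51} - 11\right) = \left(\frac{15}{4} + 6\right) \left(\frac{24}{51} - 11\right) = \frac{39 \left(24 \cdot \frac{1}{51} - 11\right)}{4} = \frac{39 \left(\frac{8}{17} - 11\right)}{4} = \frac{39}{4} \left(- \frac{179}{17}\right) = - \frac{6981}{68}$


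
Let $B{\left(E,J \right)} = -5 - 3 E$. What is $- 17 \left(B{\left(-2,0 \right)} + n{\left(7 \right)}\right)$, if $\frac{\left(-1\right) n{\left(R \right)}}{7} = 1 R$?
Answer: $816$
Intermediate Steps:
$n{\left(R \right)} = - 7 R$ ($n{\left(R \right)} = - 7 \cdot 1 R = - 7 R$)
$- 17 \left(B{\left(-2,0 \right)} + n{\left(7 \right)}\right) = - 17 \left(\left(-5 - -6\right) - 49\right) = - 17 \left(\left(-5 + 6\right) - 49\right) = - 17 \left(1 - 49\right) = \left(-17\right) \left(-48\right) = 816$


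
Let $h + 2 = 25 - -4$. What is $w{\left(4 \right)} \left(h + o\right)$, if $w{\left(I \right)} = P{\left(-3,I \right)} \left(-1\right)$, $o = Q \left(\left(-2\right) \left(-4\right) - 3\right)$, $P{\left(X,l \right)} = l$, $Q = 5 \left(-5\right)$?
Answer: $392$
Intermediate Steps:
$Q = -25$
$o = -125$ ($o = - 25 \left(\left(-2\right) \left(-4\right) - 3\right) = - 25 \left(8 - 3\right) = \left(-25\right) 5 = -125$)
$w{\left(I \right)} = - I$ ($w{\left(I \right)} = I \left(-1\right) = - I$)
$h = 27$ ($h = -2 + \left(25 - -4\right) = -2 + \left(25 + \left(-19 + 23\right)\right) = -2 + \left(25 + 4\right) = -2 + 29 = 27$)
$w{\left(4 \right)} \left(h + o\right) = \left(-1\right) 4 \left(27 - 125\right) = \left(-4\right) \left(-98\right) = 392$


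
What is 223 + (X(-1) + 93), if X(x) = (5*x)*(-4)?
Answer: 336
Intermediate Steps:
X(x) = -20*x
223 + (X(-1) + 93) = 223 + (-20*(-1) + 93) = 223 + (20 + 93) = 223 + 113 = 336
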